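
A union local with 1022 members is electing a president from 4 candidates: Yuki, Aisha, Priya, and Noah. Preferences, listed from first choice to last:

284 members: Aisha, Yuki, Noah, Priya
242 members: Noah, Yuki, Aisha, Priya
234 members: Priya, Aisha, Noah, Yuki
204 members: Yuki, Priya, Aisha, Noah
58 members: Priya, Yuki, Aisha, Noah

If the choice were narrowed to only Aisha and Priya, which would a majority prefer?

Voters preferring Aisha to Priya: 526; preferring Priya to Aisha: 496.
Aisha wins the head-to-head.

Aisha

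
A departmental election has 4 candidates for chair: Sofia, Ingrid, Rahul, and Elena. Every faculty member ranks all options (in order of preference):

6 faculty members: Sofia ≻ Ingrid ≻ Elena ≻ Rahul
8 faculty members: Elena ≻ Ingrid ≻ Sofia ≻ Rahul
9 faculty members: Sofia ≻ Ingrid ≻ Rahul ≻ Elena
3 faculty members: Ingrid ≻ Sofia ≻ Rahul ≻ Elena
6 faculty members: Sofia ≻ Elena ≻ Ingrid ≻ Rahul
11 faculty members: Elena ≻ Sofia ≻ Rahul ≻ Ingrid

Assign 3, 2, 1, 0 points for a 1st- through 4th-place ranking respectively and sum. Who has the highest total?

Sofia: 6·3 + 8·1 + 9·3 + 3·2 + 6·3 + 11·2 = 99
Ingrid: 6·2 + 8·2 + 9·2 + 3·3 + 6·1 + 11·0 = 61
Rahul: 6·0 + 8·0 + 9·1 + 3·1 + 6·0 + 11·1 = 23
Elena: 6·1 + 8·3 + 9·0 + 3·0 + 6·2 + 11·3 = 75
Sofia has the highest Borda score (99).

Sofia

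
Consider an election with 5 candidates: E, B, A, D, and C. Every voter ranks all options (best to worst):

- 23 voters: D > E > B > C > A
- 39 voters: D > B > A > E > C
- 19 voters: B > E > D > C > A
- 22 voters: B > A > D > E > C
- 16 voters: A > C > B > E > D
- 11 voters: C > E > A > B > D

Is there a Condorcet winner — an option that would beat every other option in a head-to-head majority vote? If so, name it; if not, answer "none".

B

B vs E: 96–34 for B.
B vs A: 103–27 for B.
B vs D: 68–62 for B.
B vs C: 103–27 for B.
B beats every other option head-to-head.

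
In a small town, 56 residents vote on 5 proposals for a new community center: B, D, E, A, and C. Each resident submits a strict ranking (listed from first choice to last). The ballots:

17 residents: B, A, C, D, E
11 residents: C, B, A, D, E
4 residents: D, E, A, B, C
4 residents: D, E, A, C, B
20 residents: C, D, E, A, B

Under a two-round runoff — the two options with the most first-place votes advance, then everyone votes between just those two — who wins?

Round 1 first-place votes: B 17, D 8, E 0, A 0, C 31.
C and B advance.
Runoff: C is preferred to B by 35 voters; B by 21.
C wins the runoff.

C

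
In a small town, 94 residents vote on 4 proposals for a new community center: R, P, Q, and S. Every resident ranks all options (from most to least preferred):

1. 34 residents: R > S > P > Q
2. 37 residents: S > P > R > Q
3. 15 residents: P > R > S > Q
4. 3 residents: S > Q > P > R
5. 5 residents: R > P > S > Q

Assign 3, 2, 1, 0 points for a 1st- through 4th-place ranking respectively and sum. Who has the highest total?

R: 34·3 + 37·1 + 15·2 + 3·0 + 5·3 = 184
P: 34·1 + 37·2 + 15·3 + 3·1 + 5·2 = 166
Q: 34·0 + 37·0 + 15·0 + 3·2 + 5·0 = 6
S: 34·2 + 37·3 + 15·1 + 3·3 + 5·1 = 208
S has the highest Borda score (208).

S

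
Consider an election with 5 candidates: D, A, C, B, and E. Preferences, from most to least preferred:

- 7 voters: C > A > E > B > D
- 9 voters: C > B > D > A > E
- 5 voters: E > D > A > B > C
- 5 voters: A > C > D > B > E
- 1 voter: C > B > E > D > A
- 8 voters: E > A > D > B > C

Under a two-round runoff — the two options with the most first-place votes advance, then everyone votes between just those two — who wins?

Round 1 first-place votes: D 0, A 5, C 17, B 0, E 13.
C and E advance.
Runoff: C is preferred to E by 22 voters; E by 13.
C wins the runoff.

C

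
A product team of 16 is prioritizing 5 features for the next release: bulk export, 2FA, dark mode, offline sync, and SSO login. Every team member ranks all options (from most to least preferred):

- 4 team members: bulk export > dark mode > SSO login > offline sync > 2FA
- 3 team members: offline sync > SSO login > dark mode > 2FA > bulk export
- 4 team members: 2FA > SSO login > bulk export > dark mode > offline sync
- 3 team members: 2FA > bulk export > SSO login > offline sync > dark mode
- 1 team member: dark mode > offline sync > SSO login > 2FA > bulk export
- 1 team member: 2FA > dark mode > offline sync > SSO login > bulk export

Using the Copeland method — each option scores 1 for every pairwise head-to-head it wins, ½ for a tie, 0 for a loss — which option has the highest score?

SSO login

bulk export: beats dark mode and offline sync; loses to 2FA and SSO login → score 2.
2FA: beats bulk export; ties dark mode, offline sync, and SSO login → score 2.5.
dark mode: beats offline sync; ties 2FA; loses to bulk export and SSO login → score 1.5.
offline sync: ties 2FA; loses to bulk export, dark mode, and SSO login → score 0.5.
SSO login: beats bulk export, dark mode, and offline sync; ties 2FA → score 3.5.
SSO login has the best pairwise record.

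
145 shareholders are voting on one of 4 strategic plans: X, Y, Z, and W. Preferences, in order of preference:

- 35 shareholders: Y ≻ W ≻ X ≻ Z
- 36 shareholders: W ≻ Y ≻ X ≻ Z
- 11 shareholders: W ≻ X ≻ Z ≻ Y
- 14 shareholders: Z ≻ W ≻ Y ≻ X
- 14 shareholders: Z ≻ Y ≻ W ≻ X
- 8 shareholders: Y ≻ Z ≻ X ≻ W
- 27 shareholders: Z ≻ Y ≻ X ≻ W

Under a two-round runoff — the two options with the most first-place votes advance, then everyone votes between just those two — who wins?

Round 1 first-place votes: X 0, Y 43, Z 55, W 47.
Z and W advance.
Runoff: Z is preferred to W by 63 voters; W by 82.
W wins the runoff.

W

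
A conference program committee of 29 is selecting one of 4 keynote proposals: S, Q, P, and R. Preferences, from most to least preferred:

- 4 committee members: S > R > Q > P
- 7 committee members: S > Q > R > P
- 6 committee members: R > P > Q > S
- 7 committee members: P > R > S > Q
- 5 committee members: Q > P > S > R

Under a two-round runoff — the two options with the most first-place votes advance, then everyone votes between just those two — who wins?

P

Round 1 first-place votes: S 11, Q 5, P 7, R 6.
S and P advance.
Runoff: S is preferred to P by 11 voters; P by 18.
P wins the runoff.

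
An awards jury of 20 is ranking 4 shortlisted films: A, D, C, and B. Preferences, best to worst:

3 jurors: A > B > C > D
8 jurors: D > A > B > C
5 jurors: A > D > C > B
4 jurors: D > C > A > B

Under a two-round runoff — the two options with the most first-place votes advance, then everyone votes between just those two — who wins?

D

Round 1 first-place votes: A 8, D 12, C 0, B 0.
D and A advance.
Runoff: D is preferred to A by 12 voters; A by 8.
D wins the runoff.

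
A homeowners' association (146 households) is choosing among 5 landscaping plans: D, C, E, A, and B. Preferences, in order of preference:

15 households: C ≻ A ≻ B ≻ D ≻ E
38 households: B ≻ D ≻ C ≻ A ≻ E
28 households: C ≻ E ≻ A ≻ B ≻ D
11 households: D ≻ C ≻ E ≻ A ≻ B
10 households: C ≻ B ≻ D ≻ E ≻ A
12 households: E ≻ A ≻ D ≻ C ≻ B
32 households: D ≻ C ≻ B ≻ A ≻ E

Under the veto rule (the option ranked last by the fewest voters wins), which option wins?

Last-place votes: D 28, C 0, E 85, A 10, B 23.
C is ranked last by the fewest voters, so C wins.

C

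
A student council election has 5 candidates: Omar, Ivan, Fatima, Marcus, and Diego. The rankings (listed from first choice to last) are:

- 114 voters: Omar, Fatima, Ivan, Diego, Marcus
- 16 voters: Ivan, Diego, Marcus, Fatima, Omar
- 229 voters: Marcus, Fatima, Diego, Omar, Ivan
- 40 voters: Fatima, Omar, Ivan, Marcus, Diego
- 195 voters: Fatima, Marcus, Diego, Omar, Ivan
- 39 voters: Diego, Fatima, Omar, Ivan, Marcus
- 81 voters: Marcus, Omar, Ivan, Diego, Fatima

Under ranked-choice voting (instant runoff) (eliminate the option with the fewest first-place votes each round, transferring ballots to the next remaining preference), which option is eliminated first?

Round 1: Omar 114, Ivan 16, Fatima 235, Marcus 310, Diego 39. Eliminate Ivan.

Ivan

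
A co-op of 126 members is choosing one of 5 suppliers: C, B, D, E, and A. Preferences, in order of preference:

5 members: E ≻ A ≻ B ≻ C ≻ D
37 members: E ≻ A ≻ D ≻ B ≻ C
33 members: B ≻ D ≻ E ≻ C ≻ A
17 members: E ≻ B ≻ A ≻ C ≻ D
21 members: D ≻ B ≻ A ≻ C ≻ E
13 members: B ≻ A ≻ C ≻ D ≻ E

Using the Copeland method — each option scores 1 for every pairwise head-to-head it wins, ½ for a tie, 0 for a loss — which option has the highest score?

C: loses to B, D, E, and A → score 0.
B: beats C, D, E, and A → score 4.
D: beats C and E; loses to B and A → score 2.
E: beats C and A; loses to B and D → score 2.
A: beats C and D; loses to B and E → score 2.
B has the best pairwise record.

B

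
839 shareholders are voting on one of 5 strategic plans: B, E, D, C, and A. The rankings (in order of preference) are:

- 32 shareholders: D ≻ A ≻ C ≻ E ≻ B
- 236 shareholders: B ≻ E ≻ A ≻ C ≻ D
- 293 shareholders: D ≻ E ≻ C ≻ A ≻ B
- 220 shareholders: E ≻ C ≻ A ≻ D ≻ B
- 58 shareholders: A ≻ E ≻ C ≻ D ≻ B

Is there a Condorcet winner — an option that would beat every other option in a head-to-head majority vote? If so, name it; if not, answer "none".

E

E vs B: 603–236 for E.
E vs D: 514–325 for E.
E vs C: 807–32 for E.
E vs A: 749–90 for E.
E beats every other option head-to-head.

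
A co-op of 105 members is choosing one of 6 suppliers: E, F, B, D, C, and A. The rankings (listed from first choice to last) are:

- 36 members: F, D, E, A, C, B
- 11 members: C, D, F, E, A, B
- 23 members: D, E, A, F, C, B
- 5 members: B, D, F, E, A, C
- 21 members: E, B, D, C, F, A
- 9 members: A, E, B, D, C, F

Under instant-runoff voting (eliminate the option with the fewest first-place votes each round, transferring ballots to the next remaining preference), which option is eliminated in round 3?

C

Round 1: E 21, F 36, B 5, D 23, C 11, A 9. Eliminate B.
Round 2: E 21, F 36, D 28, C 11, A 9. Eliminate A.
Round 3: E 30, F 36, D 28, C 11. Eliminate C.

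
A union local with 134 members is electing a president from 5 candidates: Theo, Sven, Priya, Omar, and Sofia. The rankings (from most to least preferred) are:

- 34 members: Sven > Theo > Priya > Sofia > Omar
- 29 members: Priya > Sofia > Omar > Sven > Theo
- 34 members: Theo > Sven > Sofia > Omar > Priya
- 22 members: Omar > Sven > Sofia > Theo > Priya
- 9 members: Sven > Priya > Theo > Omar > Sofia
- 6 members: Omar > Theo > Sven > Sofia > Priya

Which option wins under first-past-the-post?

First-place votes: Theo 34, Sven 43, Priya 29, Omar 28, Sofia 0.
Sven has the most first-place votes.

Sven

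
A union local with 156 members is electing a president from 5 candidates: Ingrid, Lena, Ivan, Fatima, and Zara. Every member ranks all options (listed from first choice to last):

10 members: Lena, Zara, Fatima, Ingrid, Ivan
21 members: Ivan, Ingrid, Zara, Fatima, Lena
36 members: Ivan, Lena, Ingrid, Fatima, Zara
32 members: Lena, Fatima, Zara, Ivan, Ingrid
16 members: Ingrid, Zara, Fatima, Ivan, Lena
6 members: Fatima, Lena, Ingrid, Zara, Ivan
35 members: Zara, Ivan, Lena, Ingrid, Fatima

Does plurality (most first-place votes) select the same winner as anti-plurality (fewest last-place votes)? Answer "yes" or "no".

Plurality — first-place votes: Ingrid 16, Lena 42, Ivan 57, Fatima 6, Zara 35. Winner: Ivan.
Anti-plurality — last-place votes: Ingrid 32, Lena 37, Ivan 16, Fatima 35, Zara 36. Winner: Ivan.
The two methods agree.

yes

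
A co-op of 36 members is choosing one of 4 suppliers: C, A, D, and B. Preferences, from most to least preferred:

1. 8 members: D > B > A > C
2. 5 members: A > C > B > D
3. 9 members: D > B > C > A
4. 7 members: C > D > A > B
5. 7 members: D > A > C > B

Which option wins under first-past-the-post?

D

First-place votes: C 7, A 5, D 24, B 0.
D has the most first-place votes.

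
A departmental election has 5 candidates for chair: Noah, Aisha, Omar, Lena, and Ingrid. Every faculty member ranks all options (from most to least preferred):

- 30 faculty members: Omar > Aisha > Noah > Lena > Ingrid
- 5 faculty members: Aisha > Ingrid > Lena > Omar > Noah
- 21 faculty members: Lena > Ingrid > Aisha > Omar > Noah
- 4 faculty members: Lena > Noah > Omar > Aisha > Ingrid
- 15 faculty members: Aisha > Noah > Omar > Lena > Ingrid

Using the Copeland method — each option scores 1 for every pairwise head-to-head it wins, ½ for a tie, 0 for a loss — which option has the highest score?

Noah: beats Lena and Ingrid; loses to Aisha and Omar → score 2.
Aisha: beats Noah, Omar, Lena, and Ingrid → score 4.
Omar: beats Noah, Lena, and Ingrid; loses to Aisha → score 3.
Lena: beats Ingrid; loses to Noah, Aisha, and Omar → score 1.
Ingrid: loses to Noah, Aisha, Omar, and Lena → score 0.
Aisha has the best pairwise record.

Aisha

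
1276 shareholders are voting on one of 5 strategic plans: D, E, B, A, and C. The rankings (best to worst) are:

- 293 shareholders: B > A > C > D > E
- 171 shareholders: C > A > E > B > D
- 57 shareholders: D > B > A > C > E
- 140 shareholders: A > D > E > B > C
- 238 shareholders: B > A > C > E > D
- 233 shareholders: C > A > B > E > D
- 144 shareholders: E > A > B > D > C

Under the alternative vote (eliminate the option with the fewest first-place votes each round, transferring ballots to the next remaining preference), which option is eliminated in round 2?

Round 1: D 57, E 144, B 531, A 140, C 404. Eliminate D.
Round 2: E 144, B 588, A 140, C 404. Eliminate A.

A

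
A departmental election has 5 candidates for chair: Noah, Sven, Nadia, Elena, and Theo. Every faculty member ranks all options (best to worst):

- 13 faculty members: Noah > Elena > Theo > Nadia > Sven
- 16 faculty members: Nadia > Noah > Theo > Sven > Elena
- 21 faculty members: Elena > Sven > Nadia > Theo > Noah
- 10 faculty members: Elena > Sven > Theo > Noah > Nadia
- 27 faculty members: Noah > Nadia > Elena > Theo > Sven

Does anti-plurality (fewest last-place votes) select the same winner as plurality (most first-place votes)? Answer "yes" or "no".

no

Anti-plurality — last-place votes: Noah 21, Sven 40, Nadia 10, Elena 16, Theo 0. Winner: Theo.
Plurality — first-place votes: Noah 40, Sven 0, Nadia 16, Elena 31, Theo 0. Winner: Noah.
The two methods disagree.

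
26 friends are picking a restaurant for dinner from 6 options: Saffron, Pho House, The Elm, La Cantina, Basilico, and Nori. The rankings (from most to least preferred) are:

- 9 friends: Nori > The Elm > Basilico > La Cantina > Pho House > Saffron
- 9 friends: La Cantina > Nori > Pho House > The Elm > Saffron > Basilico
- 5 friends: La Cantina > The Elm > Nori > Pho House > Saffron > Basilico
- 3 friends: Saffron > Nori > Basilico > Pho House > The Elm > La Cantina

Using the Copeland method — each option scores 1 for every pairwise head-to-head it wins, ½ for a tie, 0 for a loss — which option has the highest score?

La Cantina

Saffron: beats Basilico; loses to Pho House, The Elm, La Cantina, and Nori → score 1.
Pho House: beats Saffron and Basilico; loses to The Elm, La Cantina, and Nori → score 2.
The Elm: beats Saffron, Pho House, and Basilico; loses to La Cantina and Nori → score 3.
La Cantina: beats Saffron, Pho House, The Elm, Basilico, and Nori → score 5.
Basilico: loses to Saffron, Pho House, The Elm, La Cantina, and Nori → score 0.
Nori: beats Saffron, Pho House, The Elm, and Basilico; loses to La Cantina → score 4.
La Cantina has the best pairwise record.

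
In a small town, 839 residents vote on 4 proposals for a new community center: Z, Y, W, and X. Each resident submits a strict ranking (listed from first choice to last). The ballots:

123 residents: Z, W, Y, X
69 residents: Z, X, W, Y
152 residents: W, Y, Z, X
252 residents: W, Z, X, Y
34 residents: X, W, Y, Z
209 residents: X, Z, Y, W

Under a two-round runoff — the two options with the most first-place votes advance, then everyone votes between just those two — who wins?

W

Round 1 first-place votes: Z 192, Y 0, W 404, X 243.
W and X advance.
Runoff: W is preferred to X by 527 voters; X by 312.
W wins the runoff.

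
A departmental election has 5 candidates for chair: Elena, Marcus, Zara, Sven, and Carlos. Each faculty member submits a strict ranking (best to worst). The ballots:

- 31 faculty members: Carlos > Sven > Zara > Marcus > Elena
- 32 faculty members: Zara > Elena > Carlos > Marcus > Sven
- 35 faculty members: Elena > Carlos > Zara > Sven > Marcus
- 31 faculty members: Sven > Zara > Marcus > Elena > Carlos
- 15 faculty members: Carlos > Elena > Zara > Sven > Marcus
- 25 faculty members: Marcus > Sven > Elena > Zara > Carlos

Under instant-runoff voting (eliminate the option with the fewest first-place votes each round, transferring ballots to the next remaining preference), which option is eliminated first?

Marcus

Round 1: Elena 35, Marcus 25, Zara 32, Sven 31, Carlos 46. Eliminate Marcus.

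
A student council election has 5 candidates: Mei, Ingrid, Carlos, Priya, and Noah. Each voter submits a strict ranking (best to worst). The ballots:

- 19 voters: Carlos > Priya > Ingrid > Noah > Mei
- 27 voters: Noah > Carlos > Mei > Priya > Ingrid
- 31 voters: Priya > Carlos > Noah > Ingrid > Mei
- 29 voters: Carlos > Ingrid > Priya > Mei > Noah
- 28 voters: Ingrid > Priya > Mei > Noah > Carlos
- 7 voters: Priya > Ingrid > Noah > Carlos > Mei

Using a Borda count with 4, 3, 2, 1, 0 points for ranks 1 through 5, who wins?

Mei: 19·0 + 27·2 + 31·0 + 29·1 + 28·2 + 7·0 = 139
Ingrid: 19·2 + 27·0 + 31·1 + 29·3 + 28·4 + 7·3 = 289
Carlos: 19·4 + 27·3 + 31·3 + 29·4 + 28·0 + 7·1 = 373
Priya: 19·3 + 27·1 + 31·4 + 29·2 + 28·3 + 7·4 = 378
Noah: 19·1 + 27·4 + 31·2 + 29·0 + 28·1 + 7·2 = 231
Priya has the highest Borda score (378).

Priya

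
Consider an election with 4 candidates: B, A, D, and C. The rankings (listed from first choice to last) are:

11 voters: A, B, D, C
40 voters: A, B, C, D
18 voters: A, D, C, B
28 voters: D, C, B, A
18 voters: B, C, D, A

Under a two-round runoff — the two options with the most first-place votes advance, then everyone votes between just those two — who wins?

Round 1 first-place votes: B 18, A 69, D 28, C 0.
A and D advance.
Runoff: A is preferred to D by 69 voters; D by 46.
A wins the runoff.

A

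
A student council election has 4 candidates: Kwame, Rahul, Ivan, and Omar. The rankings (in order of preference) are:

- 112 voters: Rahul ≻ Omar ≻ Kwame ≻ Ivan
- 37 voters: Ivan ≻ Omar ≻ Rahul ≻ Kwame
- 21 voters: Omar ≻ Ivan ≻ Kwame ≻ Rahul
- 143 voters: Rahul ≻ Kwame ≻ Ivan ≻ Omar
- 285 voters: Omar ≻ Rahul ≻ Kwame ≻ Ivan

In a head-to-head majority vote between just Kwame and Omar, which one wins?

Voters preferring Kwame to Omar: 143; preferring Omar to Kwame: 455.
Omar wins the head-to-head.

Omar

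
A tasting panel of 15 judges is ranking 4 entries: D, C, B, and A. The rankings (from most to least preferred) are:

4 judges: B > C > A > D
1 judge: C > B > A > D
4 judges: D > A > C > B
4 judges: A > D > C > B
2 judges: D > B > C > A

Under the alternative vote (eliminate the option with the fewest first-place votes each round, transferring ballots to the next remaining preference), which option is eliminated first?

C

Round 1: D 6, C 1, B 4, A 4. Eliminate C.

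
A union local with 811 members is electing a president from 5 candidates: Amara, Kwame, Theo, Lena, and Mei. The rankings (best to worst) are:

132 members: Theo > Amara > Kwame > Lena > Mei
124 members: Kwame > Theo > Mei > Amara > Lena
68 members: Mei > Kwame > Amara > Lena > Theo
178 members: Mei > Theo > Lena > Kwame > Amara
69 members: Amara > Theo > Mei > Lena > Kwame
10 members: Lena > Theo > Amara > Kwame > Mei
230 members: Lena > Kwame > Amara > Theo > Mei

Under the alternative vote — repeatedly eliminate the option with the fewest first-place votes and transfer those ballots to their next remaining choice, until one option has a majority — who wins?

Round 1: Amara 69, Kwame 124, Theo 132, Lena 240, Mei 246. Eliminate Amara.
Round 2: Kwame 124, Theo 201, Lena 240, Mei 246. Eliminate Kwame.
Round 3: Theo 325, Lena 240, Mei 246. Eliminate Lena.
Round 4: Theo 565, Mei 246. Theo has a majority.

Theo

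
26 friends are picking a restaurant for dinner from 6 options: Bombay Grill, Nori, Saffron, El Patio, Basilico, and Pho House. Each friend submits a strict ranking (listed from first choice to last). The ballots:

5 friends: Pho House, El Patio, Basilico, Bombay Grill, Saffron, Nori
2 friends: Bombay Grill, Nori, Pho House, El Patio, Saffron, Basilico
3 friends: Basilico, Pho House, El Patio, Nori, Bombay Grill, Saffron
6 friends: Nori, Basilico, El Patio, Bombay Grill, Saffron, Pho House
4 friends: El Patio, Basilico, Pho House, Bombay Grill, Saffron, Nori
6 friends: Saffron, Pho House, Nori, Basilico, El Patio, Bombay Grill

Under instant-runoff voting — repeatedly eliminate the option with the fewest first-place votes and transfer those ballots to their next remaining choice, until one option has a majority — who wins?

Round 1: Bombay Grill 2, Nori 6, Saffron 6, El Patio 4, Basilico 3, Pho House 5. Eliminate Bombay Grill.
Round 2: Nori 8, Saffron 6, El Patio 4, Basilico 3, Pho House 5. Eliminate Basilico.
Round 3: Nori 8, Saffron 6, El Patio 4, Pho House 8. Eliminate El Patio.
Round 4: Nori 8, Saffron 6, Pho House 12. Eliminate Saffron.
Round 5: Nori 8, Pho House 18. Pho House has a majority.

Pho House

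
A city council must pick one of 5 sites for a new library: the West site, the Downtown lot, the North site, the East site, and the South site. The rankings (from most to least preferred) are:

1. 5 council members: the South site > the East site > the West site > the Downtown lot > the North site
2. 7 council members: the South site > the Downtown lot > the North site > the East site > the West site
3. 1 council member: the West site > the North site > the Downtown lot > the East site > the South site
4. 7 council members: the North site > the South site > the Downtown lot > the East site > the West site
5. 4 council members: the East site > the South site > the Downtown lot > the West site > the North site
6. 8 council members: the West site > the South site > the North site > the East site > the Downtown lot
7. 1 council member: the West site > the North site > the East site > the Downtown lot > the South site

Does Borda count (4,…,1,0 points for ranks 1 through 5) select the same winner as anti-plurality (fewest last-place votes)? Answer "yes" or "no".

no

Borda — scores: the West site 54, the Downtown lot 51, the North site 64, the East site 56, the South site 105. Winner: the South site.
Anti-plurality — last-place votes: the West site 14, the Downtown lot 8, the North site 9, the East site 0, the South site 2. Winner: the East site.
The two methods disagree.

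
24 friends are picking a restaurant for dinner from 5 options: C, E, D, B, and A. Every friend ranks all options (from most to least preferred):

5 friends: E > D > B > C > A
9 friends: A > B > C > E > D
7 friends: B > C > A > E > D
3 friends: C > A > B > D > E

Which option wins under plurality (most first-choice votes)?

A

First-place votes: C 3, E 5, D 0, B 7, A 9.
A has the most first-place votes.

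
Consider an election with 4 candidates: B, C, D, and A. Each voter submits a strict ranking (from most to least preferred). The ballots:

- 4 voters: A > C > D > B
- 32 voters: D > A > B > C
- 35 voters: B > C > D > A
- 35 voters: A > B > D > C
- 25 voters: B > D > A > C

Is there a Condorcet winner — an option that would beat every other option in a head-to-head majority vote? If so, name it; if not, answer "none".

Checking pairwise contests:
A beats B 71–60.
B beats C 127–4.
B beats D 95–36.
D beats A 92–39.
Every option loses at least one head-to-head, so there is no Condorcet winner.

none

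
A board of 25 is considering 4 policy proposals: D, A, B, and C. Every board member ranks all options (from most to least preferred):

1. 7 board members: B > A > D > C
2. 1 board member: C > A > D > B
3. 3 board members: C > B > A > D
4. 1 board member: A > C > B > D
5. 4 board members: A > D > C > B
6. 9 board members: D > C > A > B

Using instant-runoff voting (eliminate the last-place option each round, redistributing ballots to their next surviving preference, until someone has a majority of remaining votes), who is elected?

D

Round 1: D 9, A 5, B 7, C 4. Eliminate C.
Round 2: D 9, A 6, B 10. Eliminate A.
Round 3: D 14, B 11. D has a majority.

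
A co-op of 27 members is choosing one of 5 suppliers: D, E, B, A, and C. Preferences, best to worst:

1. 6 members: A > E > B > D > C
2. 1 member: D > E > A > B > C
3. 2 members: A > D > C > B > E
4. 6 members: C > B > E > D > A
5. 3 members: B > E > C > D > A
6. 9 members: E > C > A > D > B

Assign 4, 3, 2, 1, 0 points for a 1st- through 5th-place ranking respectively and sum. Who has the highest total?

E

D: 6·1 + 1·4 + 2·3 + 6·1 + 3·1 + 9·1 = 34
E: 6·3 + 1·3 + 2·0 + 6·2 + 3·3 + 9·4 = 78
B: 6·2 + 1·1 + 2·1 + 6·3 + 3·4 + 9·0 = 45
A: 6·4 + 1·2 + 2·4 + 6·0 + 3·0 + 9·2 = 52
C: 6·0 + 1·0 + 2·2 + 6·4 + 3·2 + 9·3 = 61
E has the highest Borda score (78).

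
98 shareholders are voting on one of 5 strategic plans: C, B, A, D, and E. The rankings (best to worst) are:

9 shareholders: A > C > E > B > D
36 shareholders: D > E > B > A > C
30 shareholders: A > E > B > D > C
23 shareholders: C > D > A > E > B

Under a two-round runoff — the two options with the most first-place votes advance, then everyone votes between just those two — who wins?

Round 1 first-place votes: C 23, B 0, A 39, D 36, E 0.
A and D advance.
Runoff: A is preferred to D by 39 voters; D by 59.
D wins the runoff.

D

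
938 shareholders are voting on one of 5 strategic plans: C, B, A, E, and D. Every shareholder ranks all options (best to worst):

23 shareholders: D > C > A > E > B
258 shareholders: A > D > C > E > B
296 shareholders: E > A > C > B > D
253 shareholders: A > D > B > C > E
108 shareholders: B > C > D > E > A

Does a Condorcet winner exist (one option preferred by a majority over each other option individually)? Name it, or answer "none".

A vs C: 807–131 for A.
A vs B: 830–108 for A.
A vs E: 534–404 for A.
A vs D: 807–131 for A.
A beats every other option head-to-head.

A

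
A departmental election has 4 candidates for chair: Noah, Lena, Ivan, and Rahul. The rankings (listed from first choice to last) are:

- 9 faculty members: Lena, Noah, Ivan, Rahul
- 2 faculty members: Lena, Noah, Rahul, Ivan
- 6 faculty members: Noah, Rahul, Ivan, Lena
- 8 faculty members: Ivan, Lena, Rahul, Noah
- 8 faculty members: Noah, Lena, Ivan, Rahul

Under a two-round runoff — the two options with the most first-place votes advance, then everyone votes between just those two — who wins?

Round 1 first-place votes: Noah 14, Lena 11, Ivan 8, Rahul 0.
Noah and Lena advance.
Runoff: Noah is preferred to Lena by 14 voters; Lena by 19.
Lena wins the runoff.

Lena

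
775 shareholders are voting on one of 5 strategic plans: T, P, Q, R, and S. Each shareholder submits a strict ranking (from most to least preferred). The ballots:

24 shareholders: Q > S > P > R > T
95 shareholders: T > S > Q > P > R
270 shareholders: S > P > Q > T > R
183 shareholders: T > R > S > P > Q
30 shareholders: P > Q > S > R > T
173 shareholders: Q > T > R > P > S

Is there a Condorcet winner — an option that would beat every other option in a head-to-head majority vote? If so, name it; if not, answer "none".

none

Checking pairwise contests:
Q beats T 497–278.
T beats P 451–324.
P beats Q 483–292.
T beats R 721–54.
T beats S 451–324.
Every option loses at least one head-to-head, so there is no Condorcet winner.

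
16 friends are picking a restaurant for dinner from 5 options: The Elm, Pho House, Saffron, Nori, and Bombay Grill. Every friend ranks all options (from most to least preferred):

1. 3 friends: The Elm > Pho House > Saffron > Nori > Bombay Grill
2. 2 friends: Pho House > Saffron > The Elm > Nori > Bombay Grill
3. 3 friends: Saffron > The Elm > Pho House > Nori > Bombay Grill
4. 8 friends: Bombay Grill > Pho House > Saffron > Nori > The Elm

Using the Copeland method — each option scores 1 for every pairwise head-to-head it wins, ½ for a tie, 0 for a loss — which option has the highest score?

The Elm: ties Nori and Bombay Grill; loses to Pho House and Saffron → score 1.
Pho House: beats The Elm, Saffron, and Nori; ties Bombay Grill → score 3.5.
Saffron: beats The Elm and Nori; ties Bombay Grill; loses to Pho House → score 2.5.
Nori: ties The Elm and Bombay Grill; loses to Pho House and Saffron → score 1.
Bombay Grill: ties The Elm, Pho House, Saffron, and Nori → score 2.
Pho House has the best pairwise record.

Pho House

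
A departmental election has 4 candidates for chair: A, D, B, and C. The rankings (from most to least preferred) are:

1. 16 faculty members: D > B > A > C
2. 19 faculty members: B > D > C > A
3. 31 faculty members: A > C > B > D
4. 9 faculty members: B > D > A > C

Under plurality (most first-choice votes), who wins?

A

First-place votes: A 31, D 16, B 28, C 0.
A has the most first-place votes.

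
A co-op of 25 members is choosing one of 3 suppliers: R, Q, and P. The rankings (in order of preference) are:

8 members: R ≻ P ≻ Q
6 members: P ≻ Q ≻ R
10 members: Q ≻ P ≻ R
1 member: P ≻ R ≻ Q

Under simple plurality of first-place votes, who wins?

First-place votes: R 8, Q 10, P 7.
Q has the most first-place votes.

Q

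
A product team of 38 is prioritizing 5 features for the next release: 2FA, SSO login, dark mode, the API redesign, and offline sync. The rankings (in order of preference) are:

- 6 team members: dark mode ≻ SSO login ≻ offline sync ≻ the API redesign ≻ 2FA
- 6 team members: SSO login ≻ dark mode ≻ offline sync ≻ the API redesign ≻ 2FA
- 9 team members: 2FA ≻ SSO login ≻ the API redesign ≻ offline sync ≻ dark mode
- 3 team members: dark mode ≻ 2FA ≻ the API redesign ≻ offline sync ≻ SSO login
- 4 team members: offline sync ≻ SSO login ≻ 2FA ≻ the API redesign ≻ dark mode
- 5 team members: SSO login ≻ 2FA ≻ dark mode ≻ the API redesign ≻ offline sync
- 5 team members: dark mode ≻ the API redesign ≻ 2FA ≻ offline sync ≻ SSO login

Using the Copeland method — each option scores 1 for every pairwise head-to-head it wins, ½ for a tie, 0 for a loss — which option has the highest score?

SSO login

2FA: beats the API redesign and offline sync; loses to SSO login and dark mode → score 2.
SSO login: beats 2FA, dark mode, the API redesign, and offline sync → score 4.
dark mode: beats 2FA, the API redesign, and offline sync; loses to SSO login → score 3.
the API redesign: beats offline sync; loses to 2FA, SSO login, and dark mode → score 1.
offline sync: loses to 2FA, SSO login, dark mode, and the API redesign → score 0.
SSO login has the best pairwise record.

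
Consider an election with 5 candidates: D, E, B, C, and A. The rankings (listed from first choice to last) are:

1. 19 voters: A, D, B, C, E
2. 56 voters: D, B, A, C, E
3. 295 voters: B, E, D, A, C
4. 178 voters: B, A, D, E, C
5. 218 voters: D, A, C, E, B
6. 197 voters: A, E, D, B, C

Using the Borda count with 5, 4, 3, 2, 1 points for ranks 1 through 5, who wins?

D: 19·4 + 56·5 + 295·3 + 178·3 + 218·5 + 197·3 = 3456
E: 19·1 + 56·1 + 295·4 + 178·2 + 218·2 + 197·4 = 2835
B: 19·3 + 56·4 + 295·5 + 178·5 + 218·1 + 197·2 = 3258
C: 19·2 + 56·2 + 295·1 + 178·1 + 218·3 + 197·1 = 1474
A: 19·5 + 56·3 + 295·2 + 178·4 + 218·4 + 197·5 = 3422
D has the highest Borda score (3456).

D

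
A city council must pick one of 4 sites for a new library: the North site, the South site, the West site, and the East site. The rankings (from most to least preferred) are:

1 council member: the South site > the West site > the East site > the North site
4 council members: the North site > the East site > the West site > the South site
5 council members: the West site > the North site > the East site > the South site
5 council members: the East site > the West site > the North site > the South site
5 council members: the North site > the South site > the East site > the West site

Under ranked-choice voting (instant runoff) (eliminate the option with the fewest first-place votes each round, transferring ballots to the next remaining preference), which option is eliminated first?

the South site

Round 1: the North site 9, the South site 1, the West site 5, the East site 5. Eliminate the South site.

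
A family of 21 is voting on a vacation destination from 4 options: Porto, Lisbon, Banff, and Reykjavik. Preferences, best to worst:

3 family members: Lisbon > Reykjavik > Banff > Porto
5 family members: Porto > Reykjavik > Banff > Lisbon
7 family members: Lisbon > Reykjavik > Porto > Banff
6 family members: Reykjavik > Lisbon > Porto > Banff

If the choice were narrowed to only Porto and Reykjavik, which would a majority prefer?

Voters preferring Porto to Reykjavik: 5; preferring Reykjavik to Porto: 16.
Reykjavik wins the head-to-head.

Reykjavik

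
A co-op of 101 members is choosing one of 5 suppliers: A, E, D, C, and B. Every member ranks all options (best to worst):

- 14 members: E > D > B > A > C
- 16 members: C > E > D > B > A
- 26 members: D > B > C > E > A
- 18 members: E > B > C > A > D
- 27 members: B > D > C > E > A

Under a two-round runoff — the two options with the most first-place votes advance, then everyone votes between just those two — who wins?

B

Round 1 first-place votes: A 0, E 32, D 26, C 16, B 27.
E and B advance.
Runoff: E is preferred to B by 48 voters; B by 53.
B wins the runoff.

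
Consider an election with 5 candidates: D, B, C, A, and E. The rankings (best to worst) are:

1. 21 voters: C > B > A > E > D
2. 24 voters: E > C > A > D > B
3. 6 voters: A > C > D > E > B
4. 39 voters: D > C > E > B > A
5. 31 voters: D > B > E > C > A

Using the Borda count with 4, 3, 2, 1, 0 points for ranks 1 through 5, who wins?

D: 21·0 + 24·1 + 6·2 + 39·4 + 31·4 = 316
B: 21·3 + 24·0 + 6·0 + 39·1 + 31·3 = 195
C: 21·4 + 24·3 + 6·3 + 39·3 + 31·1 = 322
A: 21·2 + 24·2 + 6·4 + 39·0 + 31·0 = 114
E: 21·1 + 24·4 + 6·1 + 39·2 + 31·2 = 263
C has the highest Borda score (322).

C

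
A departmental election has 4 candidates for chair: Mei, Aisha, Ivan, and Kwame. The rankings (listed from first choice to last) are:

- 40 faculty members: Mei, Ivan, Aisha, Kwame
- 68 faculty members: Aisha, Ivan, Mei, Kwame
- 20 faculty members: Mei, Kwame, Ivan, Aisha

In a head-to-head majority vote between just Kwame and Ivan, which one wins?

Ivan

Voters preferring Kwame to Ivan: 20; preferring Ivan to Kwame: 108.
Ivan wins the head-to-head.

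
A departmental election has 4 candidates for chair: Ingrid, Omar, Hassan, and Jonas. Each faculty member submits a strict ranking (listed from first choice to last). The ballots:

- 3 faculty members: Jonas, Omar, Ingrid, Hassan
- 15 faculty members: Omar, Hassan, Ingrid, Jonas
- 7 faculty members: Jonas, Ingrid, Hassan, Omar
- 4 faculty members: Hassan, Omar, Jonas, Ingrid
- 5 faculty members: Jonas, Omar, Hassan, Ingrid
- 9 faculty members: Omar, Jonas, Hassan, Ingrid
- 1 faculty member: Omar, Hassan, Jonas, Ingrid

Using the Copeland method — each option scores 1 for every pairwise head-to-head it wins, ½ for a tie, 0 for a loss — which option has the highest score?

Omar

Ingrid: loses to Omar, Hassan, and Jonas → score 0.
Omar: beats Ingrid, Hassan, and Jonas → score 3.
Hassan: beats Ingrid; loses to Omar and Jonas → score 1.
Jonas: beats Ingrid and Hassan; loses to Omar → score 2.
Omar has the best pairwise record.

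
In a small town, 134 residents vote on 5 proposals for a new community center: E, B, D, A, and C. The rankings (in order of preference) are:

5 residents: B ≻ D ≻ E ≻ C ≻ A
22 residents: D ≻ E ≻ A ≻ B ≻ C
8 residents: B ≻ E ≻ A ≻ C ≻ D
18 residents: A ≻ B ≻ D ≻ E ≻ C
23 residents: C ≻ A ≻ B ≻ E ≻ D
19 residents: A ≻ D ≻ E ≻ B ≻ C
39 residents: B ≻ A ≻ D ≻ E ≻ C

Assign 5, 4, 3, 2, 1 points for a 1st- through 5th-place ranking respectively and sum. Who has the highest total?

E: 5·3 + 22·4 + 8·4 + 18·2 + 23·2 + 19·3 + 39·2 = 352
B: 5·5 + 22·2 + 8·5 + 18·4 + 23·3 + 19·2 + 39·5 = 483
D: 5·4 + 22·5 + 8·1 + 18·3 + 23·1 + 19·4 + 39·3 = 408
A: 5·1 + 22·3 + 8·3 + 18·5 + 23·4 + 19·5 + 39·4 = 528
C: 5·2 + 22·1 + 8·2 + 18·1 + 23·5 + 19·1 + 39·1 = 239
A has the highest Borda score (528).

A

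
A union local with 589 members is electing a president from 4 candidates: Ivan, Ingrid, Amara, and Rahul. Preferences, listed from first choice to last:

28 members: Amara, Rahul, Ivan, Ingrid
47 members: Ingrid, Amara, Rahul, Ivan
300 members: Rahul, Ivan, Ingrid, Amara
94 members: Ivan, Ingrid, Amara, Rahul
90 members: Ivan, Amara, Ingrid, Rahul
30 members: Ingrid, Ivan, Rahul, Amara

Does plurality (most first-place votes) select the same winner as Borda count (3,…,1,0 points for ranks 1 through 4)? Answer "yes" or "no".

Plurality — first-place votes: Ivan 184, Ingrid 77, Amara 28, Rahul 300. Winner: Rahul.
Borda — scores: Ivan 1240, Ingrid 809, Amara 452, Rahul 1033. Winner: Ivan.
The two methods disagree.

no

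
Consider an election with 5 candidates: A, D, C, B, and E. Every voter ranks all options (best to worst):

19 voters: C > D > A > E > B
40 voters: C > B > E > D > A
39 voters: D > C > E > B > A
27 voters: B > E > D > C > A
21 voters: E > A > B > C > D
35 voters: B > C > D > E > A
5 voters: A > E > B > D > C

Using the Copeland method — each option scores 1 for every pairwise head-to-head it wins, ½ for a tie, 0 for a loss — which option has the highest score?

A: loses to D, C, B, and E → score 0.
D: beats A; ties E; loses to C and B → score 1.5.
C: beats A, D, B, and E → score 4.
B: beats A, D, and E; loses to C → score 3.
E: beats A; ties D; loses to C and B → score 1.5.
C has the best pairwise record.

C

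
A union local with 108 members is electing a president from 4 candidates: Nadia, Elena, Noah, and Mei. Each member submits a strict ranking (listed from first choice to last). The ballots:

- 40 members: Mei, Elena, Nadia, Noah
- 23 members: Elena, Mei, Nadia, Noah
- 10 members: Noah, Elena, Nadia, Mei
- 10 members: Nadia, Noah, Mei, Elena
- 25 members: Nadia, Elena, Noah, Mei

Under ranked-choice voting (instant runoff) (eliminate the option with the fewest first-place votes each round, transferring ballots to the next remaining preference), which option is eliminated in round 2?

Round 1: Nadia 35, Elena 23, Noah 10, Mei 40. Eliminate Noah.
Round 2: Nadia 35, Elena 33, Mei 40. Eliminate Elena.

Elena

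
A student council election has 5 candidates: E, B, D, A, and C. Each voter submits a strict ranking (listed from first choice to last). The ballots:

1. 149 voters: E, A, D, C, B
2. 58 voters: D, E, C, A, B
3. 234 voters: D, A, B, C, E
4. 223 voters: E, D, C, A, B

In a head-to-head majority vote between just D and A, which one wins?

D

Voters preferring D to A: 515; preferring A to D: 149.
D wins the head-to-head.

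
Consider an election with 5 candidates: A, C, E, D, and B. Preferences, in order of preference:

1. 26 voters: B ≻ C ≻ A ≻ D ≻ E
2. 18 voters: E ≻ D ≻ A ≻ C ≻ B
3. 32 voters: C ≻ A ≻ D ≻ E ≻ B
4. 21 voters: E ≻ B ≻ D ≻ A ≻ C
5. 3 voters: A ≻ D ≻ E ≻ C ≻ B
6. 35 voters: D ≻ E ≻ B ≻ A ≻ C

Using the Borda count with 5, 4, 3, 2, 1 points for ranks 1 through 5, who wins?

D

A: 26·3 + 18·3 + 32·4 + 21·2 + 3·5 + 35·2 = 387
C: 26·4 + 18·2 + 32·5 + 21·1 + 3·2 + 35·1 = 362
E: 26·1 + 18·5 + 32·2 + 21·5 + 3·3 + 35·4 = 434
D: 26·2 + 18·4 + 32·3 + 21·3 + 3·4 + 35·5 = 470
B: 26·5 + 18·1 + 32·1 + 21·4 + 3·1 + 35·3 = 372
D has the highest Borda score (470).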